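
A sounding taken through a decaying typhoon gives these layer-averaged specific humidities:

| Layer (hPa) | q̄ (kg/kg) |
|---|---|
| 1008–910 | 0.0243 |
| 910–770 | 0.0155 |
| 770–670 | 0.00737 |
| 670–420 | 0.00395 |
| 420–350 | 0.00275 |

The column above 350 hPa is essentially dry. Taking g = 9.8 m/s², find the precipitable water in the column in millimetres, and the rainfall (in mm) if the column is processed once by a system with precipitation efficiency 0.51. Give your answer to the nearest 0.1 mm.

PW ≈ 66.0 mm; rainfall ≈ 33.7 mm

Precipitable water is the column-integrated vapour mass per unit area: PW = (1/g) Σ q̄ Δp, with q in kg/kg and Δp in Pa (1 kg/m² of water = 1 mm).
Layer 1008–910 hPa: Δp = 98 hPa = 9800 Pa, q̄ = 0.0243 kg/kg → 0.0243 × 9800 / 9.8 = 24.30 mm
Layer 910–770 hPa: Δp = 140 hPa = 14000 Pa, q̄ = 0.0155 kg/kg → 0.0155 × 14000 / 9.8 = 22.14 mm
Layer 770–670 hPa: Δp = 100 hPa = 10000 Pa, q̄ = 0.00737 kg/kg → 0.00737 × 10000 / 9.8 = 7.52 mm
Layer 670–420 hPa: Δp = 250 hPa = 25000 Pa, q̄ = 0.00395 kg/kg → 0.00395 × 25000 / 9.8 = 10.08 mm
Layer 420–350 hPa: Δp = 70 hPa = 7000 Pa, q̄ = 0.00275 kg/kg → 0.00275 × 7000 / 9.8 = 1.96 mm
PW = 24.30 + 22.14 + 7.52 + 10.08 + 1.96 = 66.00 ≈ 66.0 mm.
Rainfall = ε × PW = 0.51 × 66.0 = 33.7 mm.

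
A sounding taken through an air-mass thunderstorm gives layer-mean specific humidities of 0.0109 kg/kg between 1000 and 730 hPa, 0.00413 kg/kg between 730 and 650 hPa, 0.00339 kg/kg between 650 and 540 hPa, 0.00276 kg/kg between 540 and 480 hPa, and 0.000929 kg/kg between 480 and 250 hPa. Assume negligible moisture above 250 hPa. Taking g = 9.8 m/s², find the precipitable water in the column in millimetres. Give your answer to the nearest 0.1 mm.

PW ≈ 41.1 mm

Precipitable water is the column-integrated vapour mass per unit area: PW = (1/g) Σ q̄ Δp, with q in kg/kg and Δp in Pa (1 kg/m² of water = 1 mm).
Layer 1000–730 hPa: Δp = 270 hPa = 27000 Pa, q̄ = 0.0109 kg/kg → 0.0109 × 27000 / 9.8 = 30.03 mm
Layer 730–650 hPa: Δp = 80 hPa = 8000 Pa, q̄ = 0.00413 kg/kg → 0.00413 × 8000 / 9.8 = 3.37 mm
Layer 650–540 hPa: Δp = 110 hPa = 11000 Pa, q̄ = 0.00339 kg/kg → 0.00339 × 11000 / 9.8 = 3.81 mm
Layer 540–480 hPa: Δp = 60 hPa = 6000 Pa, q̄ = 0.00276 kg/kg → 0.00276 × 6000 / 9.8 = 1.69 mm
Layer 480–250 hPa: Δp = 230 hPa = 23000 Pa, q̄ = 0.000929 kg/kg → 0.000929 × 23000 / 9.8 = 2.18 mm
PW = 30.03 + 3.37 + 3.81 + 1.69 + 2.18 = 41.08 ≈ 41.1 mm.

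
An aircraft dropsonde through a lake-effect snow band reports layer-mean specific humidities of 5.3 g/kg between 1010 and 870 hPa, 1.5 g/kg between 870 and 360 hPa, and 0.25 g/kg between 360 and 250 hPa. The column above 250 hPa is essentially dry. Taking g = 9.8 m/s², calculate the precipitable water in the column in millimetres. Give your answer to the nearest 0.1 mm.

Precipitable water is the column-integrated vapour mass per unit area: PW = (1/g) Σ q̄ Δp, with q in kg/kg and Δp in Pa (1 kg/m² of water = 1 mm).
Layer 1010–870 hPa: Δp = 140 hPa = 14000 Pa, q̄ = 0.0053 kg/kg → 0.0053 × 14000 / 9.8 = 7.57 mm
Layer 870–360 hPa: Δp = 510 hPa = 51000 Pa, q̄ = 0.0015 kg/kg → 0.0015 × 51000 / 9.8 = 7.81 mm
Layer 360–250 hPa: Δp = 110 hPa = 11000 Pa, q̄ = 0.00025 kg/kg → 0.00025 × 11000 / 9.8 = 0.28 mm
PW = 7.57 + 7.81 + 0.28 = 15.66 ≈ 15.7 mm.

PW ≈ 15.7 mm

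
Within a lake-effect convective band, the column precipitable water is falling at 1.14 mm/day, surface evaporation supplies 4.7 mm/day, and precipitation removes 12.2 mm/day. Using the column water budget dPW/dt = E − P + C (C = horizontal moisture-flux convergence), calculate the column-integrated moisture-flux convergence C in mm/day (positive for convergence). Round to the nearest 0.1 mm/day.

dPW/dt = -1.14 mm/day.
C = dPW/dt − E + P = (-1.14) − 4.7 + 12.2 = 6.4 mm/day.

C ≈ 6.4 mm/day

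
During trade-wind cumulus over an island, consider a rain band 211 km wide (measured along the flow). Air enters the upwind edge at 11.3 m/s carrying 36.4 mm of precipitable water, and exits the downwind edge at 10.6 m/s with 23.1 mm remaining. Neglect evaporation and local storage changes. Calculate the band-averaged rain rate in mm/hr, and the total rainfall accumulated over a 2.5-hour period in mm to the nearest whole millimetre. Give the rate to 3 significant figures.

Column moisture flux per unit crosswind length is F = V × PW.
Inflow: F_in = 11.3 × 36.4 = 411.32 mm·m/s
Outflow: F_out = 10.6 × 23.1 = 244.86 mm·m/s
Steady-state rate R = (F_in − F_out)/L = (411.32 − 244.86) / 211000 m = 7.889e-04 mm/s.
R = 7.889e-04 × 3600 = 2.84 mm/hr.
Over 2.5 h: total = 2.84 × 2.5 = 7.1 ≈ 7 mm.

R ≈ 2.84 mm/hr; total ≈ 7 mm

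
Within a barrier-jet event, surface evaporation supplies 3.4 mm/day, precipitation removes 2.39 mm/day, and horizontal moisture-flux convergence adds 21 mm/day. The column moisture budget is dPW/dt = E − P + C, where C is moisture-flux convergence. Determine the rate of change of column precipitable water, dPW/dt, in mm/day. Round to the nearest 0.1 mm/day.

dPW/dt ≈ 22.0 mm/day

dPW/dt = E − P + C = 3.4 − 2.39 + (21) = 22.0 mm/day.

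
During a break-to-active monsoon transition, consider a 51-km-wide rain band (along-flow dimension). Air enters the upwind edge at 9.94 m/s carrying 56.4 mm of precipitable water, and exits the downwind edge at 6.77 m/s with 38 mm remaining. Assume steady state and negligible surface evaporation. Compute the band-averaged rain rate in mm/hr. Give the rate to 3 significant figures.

Column moisture flux per unit crosswind length is F = V × PW.
Inflow: F_in = 9.94 × 56.4 = 560.616 mm·m/s
Outflow: F_out = 6.77 × 38 = 257.26 mm·m/s
Steady-state rate R = (F_in − F_out)/L = (560.616 − 257.26) / 51000 m = 5.948e-03 mm/s.
R = 5.948e-03 × 3600 = 21.4 mm/hr.

R ≈ 21.4 mm/hr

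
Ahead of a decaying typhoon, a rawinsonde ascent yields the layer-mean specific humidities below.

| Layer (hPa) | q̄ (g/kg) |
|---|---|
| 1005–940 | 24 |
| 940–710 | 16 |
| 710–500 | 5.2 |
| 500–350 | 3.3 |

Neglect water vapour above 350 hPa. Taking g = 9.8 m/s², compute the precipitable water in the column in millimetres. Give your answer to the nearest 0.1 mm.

PW ≈ 69.7 mm

Precipitable water is the column-integrated vapour mass per unit area: PW = (1/g) Σ q̄ Δp, with q in kg/kg and Δp in Pa (1 kg/m² of water = 1 mm).
Layer 1005–940 hPa: Δp = 65 hPa = 6500 Pa, q̄ = 0.024 kg/kg → 0.024 × 6500 / 9.8 = 15.92 mm
Layer 940–710 hPa: Δp = 230 hPa = 23000 Pa, q̄ = 0.016 kg/kg → 0.016 × 23000 / 9.8 = 37.55 mm
Layer 710–500 hPa: Δp = 210 hPa = 21000 Pa, q̄ = 0.0052 kg/kg → 0.0052 × 21000 / 9.8 = 11.14 mm
Layer 500–350 hPa: Δp = 150 hPa = 15000 Pa, q̄ = 0.0033 kg/kg → 0.0033 × 15000 / 9.8 = 5.05 mm
PW = 15.92 + 37.55 + 11.14 + 5.05 = 69.66 ≈ 69.7 mm.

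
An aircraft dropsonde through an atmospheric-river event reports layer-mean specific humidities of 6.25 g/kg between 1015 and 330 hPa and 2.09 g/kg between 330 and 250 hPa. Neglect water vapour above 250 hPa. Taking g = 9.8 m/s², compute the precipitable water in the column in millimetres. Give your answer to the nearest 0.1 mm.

PW ≈ 45.4 mm

Precipitable water is the column-integrated vapour mass per unit area: PW = (1/g) Σ q̄ Δp, with q in kg/kg and Δp in Pa (1 kg/m² of water = 1 mm).
Layer 1015–330 hPa: Δp = 685 hPa = 68500 Pa, q̄ = 0.00625 kg/kg → 0.00625 × 68500 / 9.8 = 43.69 mm
Layer 330–250 hPa: Δp = 80 hPa = 8000 Pa, q̄ = 0.00209 kg/kg → 0.00209 × 8000 / 9.8 = 1.71 mm
PW = 43.69 + 1.71 = 45.40 ≈ 45.4 mm.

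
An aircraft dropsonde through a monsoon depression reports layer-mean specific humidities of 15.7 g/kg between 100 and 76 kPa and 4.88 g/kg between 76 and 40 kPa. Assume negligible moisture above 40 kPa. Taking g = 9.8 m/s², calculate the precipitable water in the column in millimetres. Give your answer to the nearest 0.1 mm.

Precipitable water is the column-integrated vapour mass per unit area: PW = (1/g) Σ q̄ Δp, with q in kg/kg and Δp in Pa (1 kg/m² of water = 1 mm).
Layer 100–76 kPa: Δp = 240 hPa = 24000 Pa, q̄ = 0.0157 kg/kg → 0.0157 × 24000 / 9.8 = 38.45 mm
Layer 76–40 kPa: Δp = 360 hPa = 36000 Pa, q̄ = 0.00488 kg/kg → 0.00488 × 36000 / 9.8 = 17.93 mm
PW = 38.45 + 17.93 = 56.38 ≈ 56.4 mm.

PW ≈ 56.4 mm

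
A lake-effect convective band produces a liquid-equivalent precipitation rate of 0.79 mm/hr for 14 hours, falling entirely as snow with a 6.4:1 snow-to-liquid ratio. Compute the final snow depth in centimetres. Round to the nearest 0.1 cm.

Liquid-equivalent depth = 0.79 × 14 = 11.06 mm.
Snow depth = 11.06 mm × 6.4 = 70.784 mm = 7.1 cm.

snow depth ≈ 7.1 cm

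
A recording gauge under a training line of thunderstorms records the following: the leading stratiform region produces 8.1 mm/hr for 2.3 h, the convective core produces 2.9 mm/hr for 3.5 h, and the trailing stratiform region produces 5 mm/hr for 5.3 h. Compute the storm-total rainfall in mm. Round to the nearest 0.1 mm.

total ≈ 55.3 mm

Total = Σ Rᵢ Δtᵢ = 8.1 × 2.3 + 2.9 × 3.5 + 5 × 5.3
      = 18.63 + 10.15 + 26.5 = 55.3 mm.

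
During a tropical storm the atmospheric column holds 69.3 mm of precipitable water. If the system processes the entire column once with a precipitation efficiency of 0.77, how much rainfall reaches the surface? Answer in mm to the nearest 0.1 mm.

rainfall ≈ 53.4 mm

Rainfall = ε × PW = 0.77 × 69.3 = 53.4 mm.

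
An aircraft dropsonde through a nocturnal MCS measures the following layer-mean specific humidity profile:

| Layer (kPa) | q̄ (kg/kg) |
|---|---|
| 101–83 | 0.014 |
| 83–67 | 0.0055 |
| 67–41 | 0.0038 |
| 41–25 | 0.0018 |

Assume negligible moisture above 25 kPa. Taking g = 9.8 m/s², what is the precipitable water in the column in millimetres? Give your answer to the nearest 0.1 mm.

PW ≈ 47.7 mm

Precipitable water is the column-integrated vapour mass per unit area: PW = (1/g) Σ q̄ Δp, with q in kg/kg and Δp in Pa (1 kg/m² of water = 1 mm).
Layer 101–83 kPa: Δp = 180 hPa = 18000 Pa, q̄ = 0.014 kg/kg → 0.014 × 18000 / 9.8 = 25.71 mm
Layer 83–67 kPa: Δp = 160 hPa = 16000 Pa, q̄ = 0.0055 kg/kg → 0.0055 × 16000 / 9.8 = 8.98 mm
Layer 67–41 kPa: Δp = 260 hPa = 26000 Pa, q̄ = 0.0038 kg/kg → 0.0038 × 26000 / 9.8 = 10.08 mm
Layer 41–25 kPa: Δp = 160 hPa = 16000 Pa, q̄ = 0.0018 kg/kg → 0.0018 × 16000 / 9.8 = 2.94 mm
PW = 25.71 + 8.98 + 10.08 + 2.94 = 47.71 ≈ 47.7 mm.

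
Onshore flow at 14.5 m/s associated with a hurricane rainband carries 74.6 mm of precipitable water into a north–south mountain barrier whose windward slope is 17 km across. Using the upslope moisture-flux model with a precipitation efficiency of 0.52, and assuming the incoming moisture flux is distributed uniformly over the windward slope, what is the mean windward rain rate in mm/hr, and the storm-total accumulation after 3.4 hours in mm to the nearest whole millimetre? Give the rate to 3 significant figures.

Incoming column moisture flux per unit ridge length: F = V × PW = 14.5 × 74.6 = 1081.7 mm·m/s.
Spread over the 17 km slope with efficiency ε = 0.52: R = ε·F/W = 0.52 × 1081.7 / 17000 m = 3.309e-02 mm/s.
R = 3.309e-02 × 3600 = 119 mm/hr.
Over 3.4 h: total = 119 × 3.4 = 404.6 ≈ 405 mm.

R ≈ 119 mm/hr; total ≈ 405 mm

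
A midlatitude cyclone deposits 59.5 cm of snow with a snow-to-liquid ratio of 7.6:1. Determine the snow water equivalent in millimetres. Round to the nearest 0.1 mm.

SWE ≈ 78.3 mm

SWE = snow depth / ratio = 59.5 cm / 7.6 = 7.829 cm = 78.3 mm.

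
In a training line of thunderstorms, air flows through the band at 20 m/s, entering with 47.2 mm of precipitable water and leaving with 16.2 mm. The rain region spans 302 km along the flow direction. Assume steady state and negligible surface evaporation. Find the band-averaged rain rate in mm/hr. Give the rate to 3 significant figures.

R ≈ 7.39 mm/hr

Column moisture flux per unit crosswind length is F = V × PW.
Inflow: F_in = 20 × 47.2 = 944 mm·m/s
Outflow: F_out = 20 × 16.2 = 324 mm·m/s
Steady-state rate R = (F_in − F_out)/L = (944 − 324) / 302000 m = 2.053e-03 mm/s.
R = 2.053e-03 × 3600 = 7.39 mm/hr.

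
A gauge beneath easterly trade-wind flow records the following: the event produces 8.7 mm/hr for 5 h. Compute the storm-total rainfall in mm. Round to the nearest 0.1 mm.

Total = Σ Rᵢ Δtᵢ = 8.7 × 5
      = 43.5 = 43.5 mm.

total ≈ 43.5 mm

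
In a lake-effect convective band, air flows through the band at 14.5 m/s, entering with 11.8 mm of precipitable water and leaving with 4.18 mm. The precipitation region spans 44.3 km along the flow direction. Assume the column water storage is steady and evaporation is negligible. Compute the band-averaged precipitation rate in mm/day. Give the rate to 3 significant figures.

Column moisture flux per unit crosswind length is F = V × PW.
Inflow: F_in = 14.5 × 11.8 = 171.1 mm·m/s
Outflow: F_out = 14.5 × 4.18 = 60.61 mm·m/s
Steady-state rate R = (F_in − F_out)/L = (171.1 − 60.61) / 44300 m = 2.494e-03 mm/s.
R = 2.494e-03 × 3600 × 24 = 215 mm/day.

R ≈ 215 mm/day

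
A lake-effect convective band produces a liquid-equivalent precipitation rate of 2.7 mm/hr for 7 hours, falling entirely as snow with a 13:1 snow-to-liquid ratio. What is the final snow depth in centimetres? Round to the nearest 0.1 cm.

snow depth ≈ 24.6 cm

Liquid-equivalent depth = 2.7 × 7 = 18.9 mm.
Snow depth = 18.9 mm × 13 = 245.7 mm = 24.6 cm.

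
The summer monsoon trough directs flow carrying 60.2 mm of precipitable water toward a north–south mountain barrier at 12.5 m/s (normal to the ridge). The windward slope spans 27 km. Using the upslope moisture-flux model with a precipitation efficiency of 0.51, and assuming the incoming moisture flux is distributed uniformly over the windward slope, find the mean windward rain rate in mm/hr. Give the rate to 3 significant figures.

Incoming column moisture flux per unit ridge length: F = V × PW = 12.5 × 60.2 = 752.5 mm·m/s.
Spread over the 27 km slope with efficiency ε = 0.51: R = ε·F/W = 0.51 × 752.5 / 27000 m = 1.421e-02 mm/s.
R = 1.421e-02 × 3600 = 51.2 mm/hr.

R ≈ 51.2 mm/hr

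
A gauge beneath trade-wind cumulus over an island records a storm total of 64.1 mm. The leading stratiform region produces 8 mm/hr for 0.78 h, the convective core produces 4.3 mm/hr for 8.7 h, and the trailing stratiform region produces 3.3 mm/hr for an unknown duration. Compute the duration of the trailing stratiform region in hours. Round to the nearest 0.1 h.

duration ≈ 6.2 h

Known phases: 8 × 0.78 + 4.3 × 8.7 = 6.24 + 37.41 = 43.65 mm.
Remaining depth = 64.1 − 43.65 = 20.45 mm.
Duration = 20.45 / 3.3 = 6.2 h.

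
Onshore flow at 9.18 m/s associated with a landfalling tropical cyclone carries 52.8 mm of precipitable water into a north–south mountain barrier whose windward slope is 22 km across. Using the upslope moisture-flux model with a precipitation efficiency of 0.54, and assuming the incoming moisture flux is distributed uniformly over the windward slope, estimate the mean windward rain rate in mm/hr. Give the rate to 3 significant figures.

R ≈ 42.8 mm/hr

Incoming column moisture flux per unit ridge length: F = V × PW = 9.18 × 52.8 = 484.704 mm·m/s.
Spread over the 22 km slope with efficiency ε = 0.54: R = ε·F/W = 0.54 × 484.704 / 22000 m = 1.190e-02 mm/s.
R = 1.190e-02 × 3600 = 42.8 mm/hr.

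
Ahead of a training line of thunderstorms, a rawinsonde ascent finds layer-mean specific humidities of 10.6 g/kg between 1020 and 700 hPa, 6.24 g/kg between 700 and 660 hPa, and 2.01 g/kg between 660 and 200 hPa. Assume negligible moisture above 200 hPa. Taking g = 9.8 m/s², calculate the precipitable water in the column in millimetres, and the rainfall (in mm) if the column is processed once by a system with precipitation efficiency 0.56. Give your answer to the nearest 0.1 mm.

PW ≈ 46.6 mm; rainfall ≈ 26.1 mm

Precipitable water is the column-integrated vapour mass per unit area: PW = (1/g) Σ q̄ Δp, with q in kg/kg and Δp in Pa (1 kg/m² of water = 1 mm).
Layer 1020–700 hPa: Δp = 320 hPa = 32000 Pa, q̄ = 0.0106 kg/kg → 0.0106 × 32000 / 9.8 = 34.61 mm
Layer 700–660 hPa: Δp = 40 hPa = 4000 Pa, q̄ = 0.00624 kg/kg → 0.00624 × 4000 / 9.8 = 2.55 mm
Layer 660–200 hPa: Δp = 460 hPa = 46000 Pa, q̄ = 0.00201 kg/kg → 0.00201 × 46000 / 9.8 = 9.43 mm
PW = 34.61 + 2.55 + 9.43 = 46.59 ≈ 46.6 mm.
Rainfall = ε × PW = 0.56 × 46.6 = 26.1 mm.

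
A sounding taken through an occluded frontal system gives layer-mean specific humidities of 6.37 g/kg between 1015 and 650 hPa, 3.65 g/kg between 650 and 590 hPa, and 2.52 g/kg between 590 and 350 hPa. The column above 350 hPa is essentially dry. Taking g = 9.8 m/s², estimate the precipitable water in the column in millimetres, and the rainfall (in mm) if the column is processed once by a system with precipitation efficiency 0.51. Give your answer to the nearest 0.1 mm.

Precipitable water is the column-integrated vapour mass per unit area: PW = (1/g) Σ q̄ Δp, with q in kg/kg and Δp in Pa (1 kg/m² of water = 1 mm).
Layer 1015–650 hPa: Δp = 365 hPa = 36500 Pa, q̄ = 0.00637 kg/kg → 0.00637 × 36500 / 9.8 = 23.73 mm
Layer 650–590 hPa: Δp = 60 hPa = 6000 Pa, q̄ = 0.00365 kg/kg → 0.00365 × 6000 / 9.8 = 2.23 mm
Layer 590–350 hPa: Δp = 240 hPa = 24000 Pa, q̄ = 0.00252 kg/kg → 0.00252 × 24000 / 9.8 = 6.17 mm
PW = 23.73 + 2.23 + 6.17 = 32.13 ≈ 32.1 mm.
Rainfall = ε × PW = 0.51 × 32.1 = 16.4 mm.

PW ≈ 32.1 mm; rainfall ≈ 16.4 mm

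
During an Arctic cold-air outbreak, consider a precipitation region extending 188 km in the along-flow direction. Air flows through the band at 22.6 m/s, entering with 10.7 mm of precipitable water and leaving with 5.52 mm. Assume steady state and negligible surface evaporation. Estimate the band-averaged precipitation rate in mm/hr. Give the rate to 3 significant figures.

R ≈ 2.24 mm/hr

Column moisture flux per unit crosswind length is F = V × PW.
Inflow: F_in = 22.6 × 10.7 = 241.82 mm·m/s
Outflow: F_out = 22.6 × 5.52 = 124.752 mm·m/s
Steady-state rate R = (F_in − F_out)/L = (241.82 − 124.752) / 188000 m = 6.227e-04 mm/s.
R = 6.227e-04 × 3600 = 2.24 mm/hr.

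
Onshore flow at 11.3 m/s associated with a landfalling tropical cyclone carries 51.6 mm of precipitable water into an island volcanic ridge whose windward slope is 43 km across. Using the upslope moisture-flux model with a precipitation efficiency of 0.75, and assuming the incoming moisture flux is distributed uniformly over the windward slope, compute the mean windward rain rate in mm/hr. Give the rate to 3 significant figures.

R ≈ 36.6 mm/hr

Incoming column moisture flux per unit ridge length: F = V × PW = 11.3 × 51.6 = 583.08 mm·m/s.
Spread over the 43 km slope with efficiency ε = 0.75: R = ε·F/W = 0.75 × 583.08 / 43000 m = 1.017e-02 mm/s.
R = 1.017e-02 × 3600 = 36.6 mm/hr.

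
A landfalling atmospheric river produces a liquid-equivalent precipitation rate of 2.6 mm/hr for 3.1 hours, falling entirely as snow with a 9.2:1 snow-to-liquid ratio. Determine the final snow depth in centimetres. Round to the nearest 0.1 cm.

Liquid-equivalent depth = 2.6 × 3.1 = 8.06 mm.
Snow depth = 8.06 mm × 9.2 = 74.152 mm = 7.4 cm.

snow depth ≈ 7.4 cm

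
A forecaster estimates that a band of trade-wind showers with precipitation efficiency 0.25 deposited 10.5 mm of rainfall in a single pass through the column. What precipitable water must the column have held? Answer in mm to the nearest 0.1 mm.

PW = rainfall / ε = 10.5 / 0.25 = 42.0 mm.

PW ≈ 42.0 mm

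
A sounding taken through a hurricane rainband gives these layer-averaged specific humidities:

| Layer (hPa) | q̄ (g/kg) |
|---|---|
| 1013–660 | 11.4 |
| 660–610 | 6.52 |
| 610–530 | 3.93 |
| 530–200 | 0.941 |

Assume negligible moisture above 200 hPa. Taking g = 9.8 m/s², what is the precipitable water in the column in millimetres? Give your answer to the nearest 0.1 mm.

PW ≈ 50.8 mm

Precipitable water is the column-integrated vapour mass per unit area: PW = (1/g) Σ q̄ Δp, with q in kg/kg and Δp in Pa (1 kg/m² of water = 1 mm).
Layer 1013–660 hPa: Δp = 353 hPa = 35300 Pa, q̄ = 0.0114 kg/kg → 0.0114 × 35300 / 9.8 = 41.06 mm
Layer 660–610 hPa: Δp = 50 hPa = 5000 Pa, q̄ = 0.00652 kg/kg → 0.00652 × 5000 / 9.8 = 3.33 mm
Layer 610–530 hPa: Δp = 80 hPa = 8000 Pa, q̄ = 0.00393 kg/kg → 0.00393 × 8000 / 9.8 = 3.21 mm
Layer 530–200 hPa: Δp = 330 hPa = 33000 Pa, q̄ = 0.000941 kg/kg → 0.000941 × 33000 / 9.8 = 3.17 mm
PW = 41.06 + 3.33 + 3.21 + 3.17 = 50.77 ≈ 50.8 mm.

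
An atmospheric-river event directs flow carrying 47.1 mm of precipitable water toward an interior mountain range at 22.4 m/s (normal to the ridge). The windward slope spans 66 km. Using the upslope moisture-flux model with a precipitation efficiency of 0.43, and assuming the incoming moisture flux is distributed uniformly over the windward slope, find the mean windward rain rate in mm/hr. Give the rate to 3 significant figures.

Incoming column moisture flux per unit ridge length: F = V × PW = 22.4 × 47.1 = 1055.04 mm·m/s.
Spread over the 66 km slope with efficiency ε = 0.43: R = ε·F/W = 0.43 × 1055.04 / 66000 m = 6.874e-03 mm/s.
R = 6.874e-03 × 3600 = 24.7 mm/hr.

R ≈ 24.7 mm/hr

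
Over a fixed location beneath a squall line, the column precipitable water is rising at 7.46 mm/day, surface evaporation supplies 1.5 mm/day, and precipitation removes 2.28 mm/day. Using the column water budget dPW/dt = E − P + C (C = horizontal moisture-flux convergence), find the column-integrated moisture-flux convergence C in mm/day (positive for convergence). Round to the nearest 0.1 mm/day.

dPW/dt = +7.46 mm/day.
C = dPW/dt − E + P = (+7.46) − 1.5 + 2.28 = 8.2 mm/day.

C ≈ 8.2 mm/day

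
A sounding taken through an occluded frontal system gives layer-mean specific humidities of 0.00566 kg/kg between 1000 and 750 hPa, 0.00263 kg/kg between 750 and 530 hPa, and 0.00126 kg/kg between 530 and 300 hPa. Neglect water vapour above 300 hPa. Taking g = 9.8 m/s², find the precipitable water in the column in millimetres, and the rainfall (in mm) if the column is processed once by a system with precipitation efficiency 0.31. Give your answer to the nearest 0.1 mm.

Precipitable water is the column-integrated vapour mass per unit area: PW = (1/g) Σ q̄ Δp, with q in kg/kg and Δp in Pa (1 kg/m² of water = 1 mm).
Layer 1000–750 hPa: Δp = 250 hPa = 25000 Pa, q̄ = 0.00566 kg/kg → 0.00566 × 25000 / 9.8 = 14.44 mm
Layer 750–530 hPa: Δp = 220 hPa = 22000 Pa, q̄ = 0.00263 kg/kg → 0.00263 × 22000 / 9.8 = 5.90 mm
Layer 530–300 hPa: Δp = 230 hPa = 23000 Pa, q̄ = 0.00126 kg/kg → 0.00126 × 23000 / 9.8 = 2.96 mm
PW = 14.44 + 5.90 + 2.96 = 23.30 ≈ 23.3 mm.
Rainfall = ε × PW = 0.31 × 23.3 = 7.2 mm.

PW ≈ 23.3 mm; rainfall ≈ 7.2 mm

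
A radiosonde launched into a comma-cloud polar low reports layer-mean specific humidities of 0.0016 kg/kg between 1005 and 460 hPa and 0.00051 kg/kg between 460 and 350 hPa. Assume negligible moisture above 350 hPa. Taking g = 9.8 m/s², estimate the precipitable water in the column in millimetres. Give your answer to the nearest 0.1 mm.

PW ≈ 9.5 mm

Precipitable water is the column-integrated vapour mass per unit area: PW = (1/g) Σ q̄ Δp, with q in kg/kg and Δp in Pa (1 kg/m² of water = 1 mm).
Layer 1005–460 hPa: Δp = 545 hPa = 54500 Pa, q̄ = 0.0016 kg/kg → 0.0016 × 54500 / 9.8 = 8.90 mm
Layer 460–350 hPa: Δp = 110 hPa = 11000 Pa, q̄ = 0.00051 kg/kg → 0.00051 × 11000 / 9.8 = 0.57 mm
PW = 8.90 + 0.57 = 9.47 ≈ 9.5 mm.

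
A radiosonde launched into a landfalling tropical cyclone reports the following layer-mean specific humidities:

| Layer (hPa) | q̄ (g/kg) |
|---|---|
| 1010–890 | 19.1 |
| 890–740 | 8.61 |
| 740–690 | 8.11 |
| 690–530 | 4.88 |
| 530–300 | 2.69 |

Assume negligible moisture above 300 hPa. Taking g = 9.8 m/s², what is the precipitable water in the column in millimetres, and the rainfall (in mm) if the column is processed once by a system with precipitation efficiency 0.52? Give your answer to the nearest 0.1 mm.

Precipitable water is the column-integrated vapour mass per unit area: PW = (1/g) Σ q̄ Δp, with q in kg/kg and Δp in Pa (1 kg/m² of water = 1 mm).
Layer 1010–890 hPa: Δp = 120 hPa = 12000 Pa, q̄ = 0.0191 kg/kg → 0.0191 × 12000 / 9.8 = 23.39 mm
Layer 890–740 hPa: Δp = 150 hPa = 15000 Pa, q̄ = 0.00861 kg/kg → 0.00861 × 15000 / 9.8 = 13.18 mm
Layer 740–690 hPa: Δp = 50 hPa = 5000 Pa, q̄ = 0.00811 kg/kg → 0.00811 × 5000 / 9.8 = 4.14 mm
Layer 690–530 hPa: Δp = 160 hPa = 16000 Pa, q̄ = 0.00488 kg/kg → 0.00488 × 16000 / 9.8 = 7.97 mm
Layer 530–300 hPa: Δp = 230 hPa = 23000 Pa, q̄ = 0.00269 kg/kg → 0.00269 × 23000 / 9.8 = 6.31 mm
PW = 23.39 + 13.18 + 4.14 + 7.97 + 6.31 = 54.99 ≈ 55.0 mm.
Rainfall = ε × PW = 0.52 × 55.0 = 28.6 mm.

PW ≈ 55.0 mm; rainfall ≈ 28.6 mm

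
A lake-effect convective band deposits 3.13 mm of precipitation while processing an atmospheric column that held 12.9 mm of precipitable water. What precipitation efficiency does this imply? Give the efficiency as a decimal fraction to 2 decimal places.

ε = precipitation / PW = 3.13 / 12.9 = 0.24.

ε ≈ 0.24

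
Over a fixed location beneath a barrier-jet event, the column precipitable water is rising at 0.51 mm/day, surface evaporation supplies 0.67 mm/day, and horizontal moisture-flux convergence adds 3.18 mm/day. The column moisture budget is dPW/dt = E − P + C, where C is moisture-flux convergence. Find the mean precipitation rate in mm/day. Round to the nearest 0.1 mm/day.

P ≈ 3.3 mm/day

dPW/dt = +0.51 mm/day.
P = E + C − dPW/dt = 0.67 + (3.18) − (+0.51) = 3.3 mm/day.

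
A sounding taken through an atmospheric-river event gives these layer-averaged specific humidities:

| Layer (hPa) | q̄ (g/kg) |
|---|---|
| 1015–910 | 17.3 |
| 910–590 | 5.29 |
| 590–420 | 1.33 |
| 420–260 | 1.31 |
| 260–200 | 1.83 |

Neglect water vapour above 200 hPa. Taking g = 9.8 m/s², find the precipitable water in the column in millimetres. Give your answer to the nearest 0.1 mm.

Precipitable water is the column-integrated vapour mass per unit area: PW = (1/g) Σ q̄ Δp, with q in kg/kg and Δp in Pa (1 kg/m² of water = 1 mm).
Layer 1015–910 hPa: Δp = 105 hPa = 10500 Pa, q̄ = 0.0173 kg/kg → 0.0173 × 10500 / 9.8 = 18.54 mm
Layer 910–590 hPa: Δp = 320 hPa = 32000 Pa, q̄ = 0.00529 kg/kg → 0.00529 × 32000 / 9.8 = 17.27 mm
Layer 590–420 hPa: Δp = 170 hPa = 17000 Pa, q̄ = 0.00133 kg/kg → 0.00133 × 17000 / 9.8 = 2.31 mm
Layer 420–260 hPa: Δp = 160 hPa = 16000 Pa, q̄ = 0.00131 kg/kg → 0.00131 × 16000 / 9.8 = 2.14 mm
Layer 260–200 hPa: Δp = 60 hPa = 6000 Pa, q̄ = 0.00183 kg/kg → 0.00183 × 6000 / 9.8 = 1.12 mm
PW = 18.54 + 17.27 + 2.31 + 2.14 + 1.12 = 41.38 ≈ 41.4 mm.

PW ≈ 41.4 mm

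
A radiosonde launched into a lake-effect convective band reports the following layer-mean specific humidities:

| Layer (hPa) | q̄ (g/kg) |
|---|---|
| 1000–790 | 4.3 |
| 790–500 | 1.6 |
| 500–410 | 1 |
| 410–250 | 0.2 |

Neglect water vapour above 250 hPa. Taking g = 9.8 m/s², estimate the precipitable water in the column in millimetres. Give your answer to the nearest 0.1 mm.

PW ≈ 15.2 mm

Precipitable water is the column-integrated vapour mass per unit area: PW = (1/g) Σ q̄ Δp, with q in kg/kg and Δp in Pa (1 kg/m² of water = 1 mm).
Layer 1000–790 hPa: Δp = 210 hPa = 21000 Pa, q̄ = 0.0043 kg/kg → 0.0043 × 21000 / 9.8 = 9.21 mm
Layer 790–500 hPa: Δp = 290 hPa = 29000 Pa, q̄ = 0.0016 kg/kg → 0.0016 × 29000 / 9.8 = 4.73 mm
Layer 500–410 hPa: Δp = 90 hPa = 9000 Pa, q̄ = 0.001 kg/kg → 0.001 × 9000 / 9.8 = 0.92 mm
Layer 410–250 hPa: Δp = 160 hPa = 16000 Pa, q̄ = 0.0002 kg/kg → 0.0002 × 16000 / 9.8 = 0.33 mm
PW = 9.21 + 4.73 + 0.92 + 0.33 = 15.19 ≈ 15.2 mm.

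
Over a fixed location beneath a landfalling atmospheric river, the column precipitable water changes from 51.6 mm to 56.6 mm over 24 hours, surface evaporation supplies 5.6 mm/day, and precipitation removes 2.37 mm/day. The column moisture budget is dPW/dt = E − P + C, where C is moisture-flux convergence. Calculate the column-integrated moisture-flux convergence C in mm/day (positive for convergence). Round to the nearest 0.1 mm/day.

C ≈ 1.8 mm/day

dPW/dt = (56.6 − 51.6) mm / (24/24 day) = +5.000 mm/day.
C = dPW/dt − E + P = (+5.000) − 5.6 + 2.37 = 1.8 mm/day.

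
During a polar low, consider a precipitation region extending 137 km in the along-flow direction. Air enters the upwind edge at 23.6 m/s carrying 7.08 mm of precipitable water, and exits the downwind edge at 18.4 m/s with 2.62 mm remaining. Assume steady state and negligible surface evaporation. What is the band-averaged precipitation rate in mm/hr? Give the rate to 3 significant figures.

R ≈ 3.12 mm/hr

Column moisture flux per unit crosswind length is F = V × PW.
Inflow: F_in = 23.6 × 7.08 = 167.088 mm·m/s
Outflow: F_out = 18.4 × 2.62 = 48.208 mm·m/s
Steady-state rate R = (F_in − F_out)/L = (167.088 − 48.208) / 137000 m = 8.677e-04 mm/s.
R = 8.677e-04 × 3600 = 3.12 mm/hr.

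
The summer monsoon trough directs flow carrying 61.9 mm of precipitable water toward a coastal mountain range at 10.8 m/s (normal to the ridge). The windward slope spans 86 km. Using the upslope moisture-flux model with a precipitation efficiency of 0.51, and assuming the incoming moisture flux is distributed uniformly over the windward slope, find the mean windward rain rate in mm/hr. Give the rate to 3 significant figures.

Incoming column moisture flux per unit ridge length: F = V × PW = 10.8 × 61.9 = 668.52 mm·m/s.
Spread over the 86 km slope with efficiency ε = 0.51: R = ε·F/W = 0.51 × 668.52 / 86000 m = 3.964e-03 mm/s.
R = 3.964e-03 × 3600 = 14.3 mm/hr.

R ≈ 14.3 mm/hr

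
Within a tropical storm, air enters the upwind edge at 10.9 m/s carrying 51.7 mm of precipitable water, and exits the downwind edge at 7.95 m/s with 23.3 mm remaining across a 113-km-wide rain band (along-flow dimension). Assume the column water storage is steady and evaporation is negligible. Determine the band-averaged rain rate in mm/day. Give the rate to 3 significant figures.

Column moisture flux per unit crosswind length is F = V × PW.
Inflow: F_in = 10.9 × 51.7 = 563.53 mm·m/s
Outflow: F_out = 7.95 × 23.3 = 185.235 mm·m/s
Steady-state rate R = (F_in − F_out)/L = (563.53 − 185.235) / 113000 m = 3.348e-03 mm/s.
R = 3.348e-03 × 3600 × 24 = 289 mm/day.

R ≈ 289 mm/day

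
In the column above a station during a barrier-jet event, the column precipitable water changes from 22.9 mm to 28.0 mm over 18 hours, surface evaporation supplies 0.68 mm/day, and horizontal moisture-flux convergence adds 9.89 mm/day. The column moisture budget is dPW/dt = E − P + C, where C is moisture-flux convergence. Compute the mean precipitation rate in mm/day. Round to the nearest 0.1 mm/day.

dPW/dt = (28.0 − 22.9) mm / (18/24 day) = +6.800 mm/day.
P = E + C − dPW/dt = 0.68 + (9.89) − (+6.800) = 3.8 mm/day.

P ≈ 3.8 mm/day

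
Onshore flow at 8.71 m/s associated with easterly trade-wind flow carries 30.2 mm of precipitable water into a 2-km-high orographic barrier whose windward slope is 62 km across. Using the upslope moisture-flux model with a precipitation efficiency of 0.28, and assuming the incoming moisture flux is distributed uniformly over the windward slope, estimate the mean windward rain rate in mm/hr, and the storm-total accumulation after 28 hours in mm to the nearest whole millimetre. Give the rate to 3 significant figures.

R ≈ 4.28 mm/hr; total ≈ 120 mm

Incoming column moisture flux per unit ridge length: F = V × PW = 8.71 × 30.2 = 263.042 mm·m/s.
Spread over the 62 km slope with efficiency ε = 0.28: R = ε·F/W = 0.28 × 263.042 / 62000 m = 1.188e-03 mm/s.
R = 1.188e-03 × 3600 = 4.28 mm/hr.
Over 28 h: total = 4.28 × 28 = 119.84 ≈ 120 mm.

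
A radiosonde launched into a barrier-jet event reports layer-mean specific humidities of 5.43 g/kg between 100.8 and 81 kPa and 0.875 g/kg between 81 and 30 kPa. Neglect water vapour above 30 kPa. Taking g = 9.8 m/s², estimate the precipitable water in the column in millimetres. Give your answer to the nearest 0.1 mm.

PW ≈ 15.5 mm

Precipitable water is the column-integrated vapour mass per unit area: PW = (1/g) Σ q̄ Δp, with q in kg/kg and Δp in Pa (1 kg/m² of water = 1 mm).
Layer 100.8–81 kPa: Δp = 198 hPa = 19800 Pa, q̄ = 0.00543 kg/kg → 0.00543 × 19800 / 9.8 = 10.97 mm
Layer 81–30 kPa: Δp = 510 hPa = 51000 Pa, q̄ = 0.000875 kg/kg → 0.000875 × 51000 / 9.8 = 4.55 mm
PW = 10.97 + 4.55 = 15.52 ≈ 15.5 mm.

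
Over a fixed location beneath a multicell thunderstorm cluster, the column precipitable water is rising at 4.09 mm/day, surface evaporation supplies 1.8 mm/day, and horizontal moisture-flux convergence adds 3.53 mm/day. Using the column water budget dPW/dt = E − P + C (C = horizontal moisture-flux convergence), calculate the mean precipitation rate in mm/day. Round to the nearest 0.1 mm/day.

dPW/dt = +4.09 mm/day.
P = E + C − dPW/dt = 1.8 + (3.53) − (+4.09) = 1.2 mm/day.

P ≈ 1.2 mm/day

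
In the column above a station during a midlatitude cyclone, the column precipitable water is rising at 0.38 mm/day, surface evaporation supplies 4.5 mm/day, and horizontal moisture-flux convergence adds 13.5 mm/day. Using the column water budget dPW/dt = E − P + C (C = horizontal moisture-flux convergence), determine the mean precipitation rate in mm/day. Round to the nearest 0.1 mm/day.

P ≈ 17.6 mm/day

dPW/dt = +0.38 mm/day.
P = E + C − dPW/dt = 4.5 + (13.5) − (+0.38) = 17.6 mm/day.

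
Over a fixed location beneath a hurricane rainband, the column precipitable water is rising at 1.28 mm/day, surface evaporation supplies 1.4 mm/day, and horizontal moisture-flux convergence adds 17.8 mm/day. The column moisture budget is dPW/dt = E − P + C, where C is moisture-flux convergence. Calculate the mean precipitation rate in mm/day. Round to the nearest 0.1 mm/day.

P ≈ 17.9 mm/day

dPW/dt = +1.28 mm/day.
P = E + C − dPW/dt = 1.4 + (17.8) − (+1.28) = 17.9 mm/day.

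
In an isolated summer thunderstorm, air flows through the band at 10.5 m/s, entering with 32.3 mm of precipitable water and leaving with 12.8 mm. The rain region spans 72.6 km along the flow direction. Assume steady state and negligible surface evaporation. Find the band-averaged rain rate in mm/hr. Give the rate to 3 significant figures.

Column moisture flux per unit crosswind length is F = V × PW.
Inflow: F_in = 10.5 × 32.3 = 339.15 mm·m/s
Outflow: F_out = 10.5 × 12.8 = 134.4 mm·m/s
Steady-state rate R = (F_in − F_out)/L = (339.15 − 134.4) / 72600 m = 2.820e-03 mm/s.
R = 2.820e-03 × 3600 = 10.2 mm/hr.

R ≈ 10.2 mm/hr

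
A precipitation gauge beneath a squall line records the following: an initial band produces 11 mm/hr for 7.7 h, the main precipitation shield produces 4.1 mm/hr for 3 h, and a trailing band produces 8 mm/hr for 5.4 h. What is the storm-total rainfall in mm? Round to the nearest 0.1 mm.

total ≈ 140.2 mm

Total = Σ Rᵢ Δtᵢ = 11 × 7.7 + 4.1 × 3 + 8 × 5.4
      = 84.7 + 12.3 + 43.2 = 140.2 mm.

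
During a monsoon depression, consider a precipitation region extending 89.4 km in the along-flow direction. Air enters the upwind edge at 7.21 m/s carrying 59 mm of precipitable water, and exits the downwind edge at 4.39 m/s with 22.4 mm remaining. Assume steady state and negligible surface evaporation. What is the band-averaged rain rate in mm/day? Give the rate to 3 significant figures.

R ≈ 316 mm/day

Column moisture flux per unit crosswind length is F = V × PW.
Inflow: F_in = 7.21 × 59 = 425.39 mm·m/s
Outflow: F_out = 4.39 × 22.4 = 98.336 mm·m/s
Steady-state rate R = (F_in − F_out)/L = (425.39 − 98.336) / 89400 m = 3.658e-03 mm/s.
R = 3.658e-03 × 3600 × 24 = 316 mm/day.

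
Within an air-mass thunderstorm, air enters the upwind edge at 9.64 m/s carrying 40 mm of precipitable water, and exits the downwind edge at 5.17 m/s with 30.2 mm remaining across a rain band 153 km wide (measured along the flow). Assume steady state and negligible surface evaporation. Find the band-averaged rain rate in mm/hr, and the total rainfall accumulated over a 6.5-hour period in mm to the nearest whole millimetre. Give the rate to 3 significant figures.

Column moisture flux per unit crosswind length is F = V × PW.
Inflow: F_in = 9.64 × 40 = 385.6 mm·m/s
Outflow: F_out = 5.17 × 30.2 = 156.134 mm·m/s
Steady-state rate R = (F_in − F_out)/L = (385.6 − 156.134) / 153000 m = 1.500e-03 mm/s.
R = 1.500e-03 × 3600 = 5.40 mm/hr.
Over 6.5 h: total = 5.40 × 6.5 = 35.1 ≈ 35 mm.

R ≈ 5.40 mm/hr; total ≈ 35 mm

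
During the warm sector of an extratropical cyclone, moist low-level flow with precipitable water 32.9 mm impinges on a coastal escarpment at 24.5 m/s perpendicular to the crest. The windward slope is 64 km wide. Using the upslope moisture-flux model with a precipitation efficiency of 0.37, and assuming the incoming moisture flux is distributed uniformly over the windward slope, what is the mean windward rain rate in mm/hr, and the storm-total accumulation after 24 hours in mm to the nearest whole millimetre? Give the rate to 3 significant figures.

R ≈ 16.8 mm/hr; total ≈ 403 mm

Incoming column moisture flux per unit ridge length: F = V × PW = 24.5 × 32.9 = 806.05 mm·m/s.
Spread over the 64 km slope with efficiency ε = 0.37: R = ε·F/W = 0.37 × 806.05 / 64000 m = 4.660e-03 mm/s.
R = 4.660e-03 × 3600 = 16.8 mm/hr.
Over 24 h: total = 16.8 × 24 = 403.2 ≈ 403 mm.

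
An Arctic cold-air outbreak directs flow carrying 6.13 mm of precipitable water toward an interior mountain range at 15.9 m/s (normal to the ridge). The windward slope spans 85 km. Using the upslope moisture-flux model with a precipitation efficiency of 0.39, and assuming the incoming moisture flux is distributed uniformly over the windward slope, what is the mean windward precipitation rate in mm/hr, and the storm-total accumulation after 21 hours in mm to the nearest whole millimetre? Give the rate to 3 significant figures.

R ≈ 1.61 mm/hr; total ≈ 34 mm

Incoming column moisture flux per unit ridge length: F = V × PW = 15.9 × 6.13 = 97.467 mm·m/s.
Spread over the 85 km slope with efficiency ε = 0.39: R = ε·F/W = 0.39 × 97.467 / 85000 m = 4.472e-04 mm/s.
R = 4.472e-04 × 3600 = 1.61 mm/hr.
Over 21 h: total = 1.61 × 21 = 33.81 ≈ 34 mm.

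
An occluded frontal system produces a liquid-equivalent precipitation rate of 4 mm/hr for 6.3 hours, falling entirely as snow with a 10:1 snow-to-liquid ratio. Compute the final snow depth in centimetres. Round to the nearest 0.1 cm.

snow depth ≈ 25.2 cm

Liquid-equivalent depth = 4 × 6.3 = 25.2 mm.
Snow depth = 25.2 mm × 10 = 252 mm = 25.2 cm.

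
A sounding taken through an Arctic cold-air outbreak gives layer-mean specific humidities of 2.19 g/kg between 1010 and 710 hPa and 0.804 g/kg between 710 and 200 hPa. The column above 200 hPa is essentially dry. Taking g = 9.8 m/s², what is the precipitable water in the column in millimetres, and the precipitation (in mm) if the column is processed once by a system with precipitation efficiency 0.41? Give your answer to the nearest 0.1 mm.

PW ≈ 10.9 mm; precipitation ≈ 4.5 mm

Precipitable water is the column-integrated vapour mass per unit area: PW = (1/g) Σ q̄ Δp, with q in kg/kg and Δp in Pa (1 kg/m² of water = 1 mm).
Layer 1010–710 hPa: Δp = 300 hPa = 30000 Pa, q̄ = 0.00219 kg/kg → 0.00219 × 30000 / 9.8 = 6.70 mm
Layer 710–200 hPa: Δp = 510 hPa = 51000 Pa, q̄ = 0.000804 kg/kg → 0.000804 × 51000 / 9.8 = 4.18 mm
PW = 6.70 + 4.18 = 10.88 ≈ 10.9 mm.
Precipitation = ε × PW = 0.41 × 10.9 = 4.5 mm.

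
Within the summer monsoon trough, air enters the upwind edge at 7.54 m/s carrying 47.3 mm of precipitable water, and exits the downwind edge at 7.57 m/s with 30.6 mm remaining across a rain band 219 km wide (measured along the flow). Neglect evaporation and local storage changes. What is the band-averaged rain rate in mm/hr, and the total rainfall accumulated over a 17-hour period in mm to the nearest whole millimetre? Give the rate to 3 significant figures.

R ≈ 2.05 mm/hr; total ≈ 35 mm

Column moisture flux per unit crosswind length is F = V × PW.
Inflow: F_in = 7.54 × 47.3 = 356.642 mm·m/s
Outflow: F_out = 7.57 × 30.6 = 231.642 mm·m/s
Steady-state rate R = (F_in − F_out)/L = (356.642 − 231.642) / 219000 m = 5.708e-04 mm/s.
R = 5.708e-04 × 3600 = 2.05 mm/hr.
Over 17 h: total = 2.05 × 17 = 34.85 ≈ 35 mm.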